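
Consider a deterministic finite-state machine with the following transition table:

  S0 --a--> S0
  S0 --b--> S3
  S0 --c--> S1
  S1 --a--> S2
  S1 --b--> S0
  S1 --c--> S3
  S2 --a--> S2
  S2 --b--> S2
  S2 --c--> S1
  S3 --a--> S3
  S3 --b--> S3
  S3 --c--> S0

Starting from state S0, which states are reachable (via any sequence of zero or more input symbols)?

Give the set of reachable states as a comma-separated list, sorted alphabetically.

Answer: S0, S1, S2, S3

Derivation:
BFS from S0:
  visit S0: S0--a-->S0 (seen), S0--b-->S3 (new), S0--c-->S1 (new)
  visit S3: S3--a-->S3 (seen), S3--b-->S3 (seen), S3--c-->S0 (seen)
  visit S1: S1--a-->S2 (new), S1--b-->S0 (seen), S1--c-->S3 (seen)
  visit S2: S2--a-->S2 (seen), S2--b-->S2 (seen), S2--c-->S1 (seen)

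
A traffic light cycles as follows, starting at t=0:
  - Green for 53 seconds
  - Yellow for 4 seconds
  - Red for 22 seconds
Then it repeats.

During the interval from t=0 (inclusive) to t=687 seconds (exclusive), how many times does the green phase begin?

Cycle = 53+4+22 = 79s
green phase starts at t = k*79 + 0 for k=0,1,2,...
Need k*79+0 < 687 → k < 8.696
k ∈ {0, ..., 8} → 9 starts

Answer: 9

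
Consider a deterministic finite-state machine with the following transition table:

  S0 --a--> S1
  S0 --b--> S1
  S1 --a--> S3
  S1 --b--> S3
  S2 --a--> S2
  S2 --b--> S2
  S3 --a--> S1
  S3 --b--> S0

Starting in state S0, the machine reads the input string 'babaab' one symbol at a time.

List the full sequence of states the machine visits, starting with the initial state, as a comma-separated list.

Start: S0
  read 'b': S0 --b--> S1
  read 'a': S1 --a--> S3
  read 'b': S3 --b--> S0
  read 'a': S0 --a--> S1
  read 'a': S1 --a--> S3
  read 'b': S3 --b--> S0

Answer: S0, S1, S3, S0, S1, S3, S0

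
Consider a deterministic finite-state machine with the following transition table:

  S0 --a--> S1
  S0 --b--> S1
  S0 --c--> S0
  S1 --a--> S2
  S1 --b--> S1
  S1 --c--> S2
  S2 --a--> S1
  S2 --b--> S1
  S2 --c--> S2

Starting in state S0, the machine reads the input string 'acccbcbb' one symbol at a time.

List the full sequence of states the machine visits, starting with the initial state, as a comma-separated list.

Answer: S0, S1, S2, S2, S2, S1, S2, S1, S1

Derivation:
Start: S0
  read 'a': S0 --a--> S1
  read 'c': S1 --c--> S2
  read 'c': S2 --c--> S2
  read 'c': S2 --c--> S2
  read 'b': S2 --b--> S1
  read 'c': S1 --c--> S2
  read 'b': S2 --b--> S1
  read 'b': S1 --b--> S1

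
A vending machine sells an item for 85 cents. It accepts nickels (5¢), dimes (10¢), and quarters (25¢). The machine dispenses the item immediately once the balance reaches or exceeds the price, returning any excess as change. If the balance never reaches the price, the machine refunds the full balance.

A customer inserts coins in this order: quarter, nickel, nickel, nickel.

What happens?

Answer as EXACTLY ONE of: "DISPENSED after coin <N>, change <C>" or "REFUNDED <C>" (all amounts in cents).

Price: 85¢
Coin 1 (quarter, 25¢): balance = 25¢
Coin 2 (nickel, 5¢): balance = 30¢
Coin 3 (nickel, 5¢): balance = 35¢
Coin 4 (nickel, 5¢): balance = 40¢
All coins inserted, balance 40¢ < price 85¢ → REFUND 40¢

Answer: REFUNDED 40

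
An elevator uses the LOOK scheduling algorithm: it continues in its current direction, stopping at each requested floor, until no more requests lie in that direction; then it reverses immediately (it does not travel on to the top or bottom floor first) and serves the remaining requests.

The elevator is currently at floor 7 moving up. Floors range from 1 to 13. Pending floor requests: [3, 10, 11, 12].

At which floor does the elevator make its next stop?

Current floor: 7, direction: up
Requests above: [10, 11, 12]
Requests below: [3]
Moving up and requests lie above → nearest above is min([10, 11, 12]) = 10

Answer: 10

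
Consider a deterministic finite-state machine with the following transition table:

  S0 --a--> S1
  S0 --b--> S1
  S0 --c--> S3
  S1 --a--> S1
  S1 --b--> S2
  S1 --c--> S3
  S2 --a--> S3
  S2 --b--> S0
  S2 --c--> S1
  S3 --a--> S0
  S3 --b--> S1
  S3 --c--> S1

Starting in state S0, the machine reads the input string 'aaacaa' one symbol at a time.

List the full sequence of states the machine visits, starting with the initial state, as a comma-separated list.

Answer: S0, S1, S1, S1, S3, S0, S1

Derivation:
Start: S0
  read 'a': S0 --a--> S1
  read 'a': S1 --a--> S1
  read 'a': S1 --a--> S1
  read 'c': S1 --c--> S3
  read 'a': S3 --a--> S0
  read 'a': S0 --a--> S1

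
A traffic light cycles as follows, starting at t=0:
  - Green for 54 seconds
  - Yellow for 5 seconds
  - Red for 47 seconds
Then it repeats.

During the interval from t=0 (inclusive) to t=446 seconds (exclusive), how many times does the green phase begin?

Cycle = 54+5+47 = 106s
green phase starts at t = k*106 + 0 for k=0,1,2,...
Need k*106+0 < 446 → k < 4.208
k ∈ {0, ..., 4} → 5 starts

Answer: 5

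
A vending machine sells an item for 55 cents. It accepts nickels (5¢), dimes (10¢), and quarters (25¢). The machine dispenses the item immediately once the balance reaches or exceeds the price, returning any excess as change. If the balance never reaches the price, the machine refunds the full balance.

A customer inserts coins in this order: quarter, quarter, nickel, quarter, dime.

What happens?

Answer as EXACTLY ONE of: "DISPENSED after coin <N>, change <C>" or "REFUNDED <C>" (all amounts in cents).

Answer: DISPENSED after coin 3, change 0

Derivation:
Price: 55¢
Coin 1 (quarter, 25¢): balance = 25¢
Coin 2 (quarter, 25¢): balance = 50¢
Coin 3 (nickel, 5¢): balance = 55¢
  → balance >= price → DISPENSE, change = 55 - 55 = 0¢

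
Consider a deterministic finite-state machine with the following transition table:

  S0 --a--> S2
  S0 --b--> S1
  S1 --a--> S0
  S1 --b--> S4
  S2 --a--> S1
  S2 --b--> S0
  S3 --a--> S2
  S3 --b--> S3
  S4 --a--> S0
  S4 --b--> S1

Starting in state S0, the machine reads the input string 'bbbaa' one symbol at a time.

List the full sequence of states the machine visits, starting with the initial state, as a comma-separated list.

Answer: S0, S1, S4, S1, S0, S2

Derivation:
Start: S0
  read 'b': S0 --b--> S1
  read 'b': S1 --b--> S4
  read 'b': S4 --b--> S1
  read 'a': S1 --a--> S0
  read 'a': S0 --a--> S2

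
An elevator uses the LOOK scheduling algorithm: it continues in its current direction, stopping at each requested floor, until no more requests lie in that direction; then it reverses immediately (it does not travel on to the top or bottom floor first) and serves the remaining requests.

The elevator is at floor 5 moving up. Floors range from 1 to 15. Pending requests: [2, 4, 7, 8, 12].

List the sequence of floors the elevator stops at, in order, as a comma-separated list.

Current: 5, moving UP
Serve above first (ascending): [7, 8, 12]
Then reverse, serve below (descending): [4, 2]

Answer: 7, 8, 12, 4, 2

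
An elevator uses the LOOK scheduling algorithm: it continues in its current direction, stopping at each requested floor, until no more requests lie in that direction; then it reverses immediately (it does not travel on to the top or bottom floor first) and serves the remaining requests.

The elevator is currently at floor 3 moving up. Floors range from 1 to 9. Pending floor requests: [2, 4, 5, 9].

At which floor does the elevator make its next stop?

Answer: 4

Derivation:
Current floor: 3, direction: up
Requests above: [4, 5, 9]
Requests below: [2]
Moving up and requests lie above → nearest above is min([4, 5, 9]) = 4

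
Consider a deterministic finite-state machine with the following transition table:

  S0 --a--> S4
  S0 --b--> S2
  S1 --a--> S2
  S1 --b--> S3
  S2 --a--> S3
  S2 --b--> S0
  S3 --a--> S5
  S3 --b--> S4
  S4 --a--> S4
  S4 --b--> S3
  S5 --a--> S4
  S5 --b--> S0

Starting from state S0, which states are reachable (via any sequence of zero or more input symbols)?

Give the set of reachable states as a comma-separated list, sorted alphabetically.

Answer: S0, S2, S3, S4, S5

Derivation:
BFS from S0:
  visit S0: S0--a-->S4 (new), S0--b-->S2 (new)
  visit S4: S4--a-->S4 (seen), S4--b-->S3 (new)
  visit S2: S2--a-->S3 (seen), S2--b-->S0 (seen)
  visit S3: S3--a-->S5 (new), S3--b-->S4 (seen)
  visit S5: S5--a-->S4 (seen), S5--b-->S0 (seen)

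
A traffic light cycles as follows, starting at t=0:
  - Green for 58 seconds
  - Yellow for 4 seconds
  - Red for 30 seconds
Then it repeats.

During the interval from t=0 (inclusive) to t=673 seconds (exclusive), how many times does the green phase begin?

Answer: 8

Derivation:
Cycle = 58+4+30 = 92s
green phase starts at t = k*92 + 0 for k=0,1,2,...
Need k*92+0 < 673 → k < 7.315
k ∈ {0, ..., 7} → 8 starts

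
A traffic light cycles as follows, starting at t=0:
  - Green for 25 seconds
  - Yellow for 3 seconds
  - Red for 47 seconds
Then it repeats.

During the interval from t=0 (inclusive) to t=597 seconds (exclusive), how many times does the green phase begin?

Answer: 8

Derivation:
Cycle = 25+3+47 = 75s
green phase starts at t = k*75 + 0 for k=0,1,2,...
Need k*75+0 < 597 → k < 7.960
k ∈ {0, ..., 7} → 8 starts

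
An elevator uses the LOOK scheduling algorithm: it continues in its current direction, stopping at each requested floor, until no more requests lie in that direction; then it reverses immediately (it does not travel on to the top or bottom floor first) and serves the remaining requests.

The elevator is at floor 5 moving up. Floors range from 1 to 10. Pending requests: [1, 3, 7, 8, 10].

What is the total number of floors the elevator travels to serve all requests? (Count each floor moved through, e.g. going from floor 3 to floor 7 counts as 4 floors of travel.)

Start at floor 5 moving up, LOOK stop order: [7, 8, 10, 3, 1]
  5 → 7: |7-5| = 2, total = 2
  7 → 8: |8-7| = 1, total = 3
  8 → 10: |10-8| = 2, total = 5
  10 → 3: |3-10| = 7, total = 12
  3 → 1: |1-3| = 2, total = 14

Answer: 14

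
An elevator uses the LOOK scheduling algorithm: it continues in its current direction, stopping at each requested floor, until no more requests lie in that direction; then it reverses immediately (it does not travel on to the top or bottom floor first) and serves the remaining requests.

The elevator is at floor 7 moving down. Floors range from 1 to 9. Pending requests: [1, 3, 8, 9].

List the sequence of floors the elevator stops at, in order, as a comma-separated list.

Current: 7, moving DOWN
Serve below first (descending): [3, 1]
Then reverse, serve above (ascending): [8, 9]

Answer: 3, 1, 8, 9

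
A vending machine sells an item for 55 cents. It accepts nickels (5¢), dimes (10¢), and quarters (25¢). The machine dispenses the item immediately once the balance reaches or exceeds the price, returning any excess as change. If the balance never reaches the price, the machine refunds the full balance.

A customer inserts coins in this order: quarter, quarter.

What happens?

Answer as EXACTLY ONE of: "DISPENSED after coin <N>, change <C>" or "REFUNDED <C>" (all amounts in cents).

Answer: REFUNDED 50

Derivation:
Price: 55¢
Coin 1 (quarter, 25¢): balance = 25¢
Coin 2 (quarter, 25¢): balance = 50¢
All coins inserted, balance 50¢ < price 55¢ → REFUND 50¢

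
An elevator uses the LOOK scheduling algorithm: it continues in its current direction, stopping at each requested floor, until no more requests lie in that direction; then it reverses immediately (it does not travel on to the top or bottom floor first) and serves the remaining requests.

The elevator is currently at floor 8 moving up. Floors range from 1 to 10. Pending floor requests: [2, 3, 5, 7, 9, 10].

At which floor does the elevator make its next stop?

Current floor: 8, direction: up
Requests above: [9, 10]
Requests below: [2, 3, 5, 7]
Moving up and requests lie above → nearest above is min([9, 10]) = 9

Answer: 9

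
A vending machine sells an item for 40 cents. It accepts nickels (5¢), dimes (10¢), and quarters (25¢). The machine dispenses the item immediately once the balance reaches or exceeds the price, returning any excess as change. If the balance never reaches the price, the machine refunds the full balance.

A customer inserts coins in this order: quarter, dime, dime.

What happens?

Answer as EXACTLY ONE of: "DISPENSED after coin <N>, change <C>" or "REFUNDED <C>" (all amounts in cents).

Answer: DISPENSED after coin 3, change 5

Derivation:
Price: 40¢
Coin 1 (quarter, 25¢): balance = 25¢
Coin 2 (dime, 10¢): balance = 35¢
Coin 3 (dime, 10¢): balance = 45¢
  → balance >= price → DISPENSE, change = 45 - 40 = 5¢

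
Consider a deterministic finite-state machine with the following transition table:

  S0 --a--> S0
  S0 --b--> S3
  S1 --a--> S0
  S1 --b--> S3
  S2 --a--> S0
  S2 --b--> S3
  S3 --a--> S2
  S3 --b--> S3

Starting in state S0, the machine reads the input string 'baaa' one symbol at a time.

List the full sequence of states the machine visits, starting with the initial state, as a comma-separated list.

Answer: S0, S3, S2, S0, S0

Derivation:
Start: S0
  read 'b': S0 --b--> S3
  read 'a': S3 --a--> S2
  read 'a': S2 --a--> S0
  read 'a': S0 --a--> S0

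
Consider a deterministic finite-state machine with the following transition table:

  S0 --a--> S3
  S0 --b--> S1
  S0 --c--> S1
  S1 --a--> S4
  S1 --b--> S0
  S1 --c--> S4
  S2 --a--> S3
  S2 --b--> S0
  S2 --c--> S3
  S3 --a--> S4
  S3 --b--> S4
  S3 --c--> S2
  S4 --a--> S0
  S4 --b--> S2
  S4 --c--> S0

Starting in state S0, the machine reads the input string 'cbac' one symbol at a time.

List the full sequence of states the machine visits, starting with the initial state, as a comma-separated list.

Start: S0
  read 'c': S0 --c--> S1
  read 'b': S1 --b--> S0
  read 'a': S0 --a--> S3
  read 'c': S3 --c--> S2

Answer: S0, S1, S0, S3, S2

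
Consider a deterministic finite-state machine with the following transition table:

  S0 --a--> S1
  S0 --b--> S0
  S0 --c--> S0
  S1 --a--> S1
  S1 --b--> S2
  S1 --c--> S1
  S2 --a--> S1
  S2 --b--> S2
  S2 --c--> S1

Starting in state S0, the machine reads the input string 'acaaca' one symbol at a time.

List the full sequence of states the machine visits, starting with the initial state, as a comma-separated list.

Answer: S0, S1, S1, S1, S1, S1, S1

Derivation:
Start: S0
  read 'a': S0 --a--> S1
  read 'c': S1 --c--> S1
  read 'a': S1 --a--> S1
  read 'a': S1 --a--> S1
  read 'c': S1 --c--> S1
  read 'a': S1 --a--> S1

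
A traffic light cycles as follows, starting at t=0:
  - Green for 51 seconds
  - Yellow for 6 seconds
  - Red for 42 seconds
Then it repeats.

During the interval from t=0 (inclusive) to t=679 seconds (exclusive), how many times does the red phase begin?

Answer: 7

Derivation:
Cycle = 51+6+42 = 99s
red phase starts at t = k*99 + 57 for k=0,1,2,...
Need k*99+57 < 679 → k < 6.283
k ∈ {0, ..., 6} → 7 starts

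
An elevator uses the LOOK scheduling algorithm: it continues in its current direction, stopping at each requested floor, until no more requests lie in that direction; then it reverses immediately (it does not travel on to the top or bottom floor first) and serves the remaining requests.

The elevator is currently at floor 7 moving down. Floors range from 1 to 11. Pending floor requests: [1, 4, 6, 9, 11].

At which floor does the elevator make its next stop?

Answer: 6

Derivation:
Current floor: 7, direction: down
Requests above: [9, 11]
Requests below: [1, 4, 6]
Moving down and requests lie below → nearest below is max([1, 4, 6]) = 6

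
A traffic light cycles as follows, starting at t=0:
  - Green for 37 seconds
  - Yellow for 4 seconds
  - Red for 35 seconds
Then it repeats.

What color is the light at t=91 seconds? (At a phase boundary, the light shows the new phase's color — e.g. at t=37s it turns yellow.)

Answer: green

Derivation:
Cycle length = 37 + 4 + 35 = 76s
t = 91, phase_t = 91 mod 76 = 15
15 < 37 (green end) → GREEN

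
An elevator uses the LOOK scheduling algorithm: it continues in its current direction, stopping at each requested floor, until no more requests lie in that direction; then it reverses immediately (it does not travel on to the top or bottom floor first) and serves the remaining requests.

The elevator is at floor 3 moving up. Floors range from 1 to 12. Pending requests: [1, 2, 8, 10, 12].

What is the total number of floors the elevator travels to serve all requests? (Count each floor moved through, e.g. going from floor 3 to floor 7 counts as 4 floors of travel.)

Start at floor 3 moving up, LOOK stop order: [8, 10, 12, 2, 1]
  3 → 8: |8-3| = 5, total = 5
  8 → 10: |10-8| = 2, total = 7
  10 → 12: |12-10| = 2, total = 9
  12 → 2: |2-12| = 10, total = 19
  2 → 1: |1-2| = 1, total = 20

Answer: 20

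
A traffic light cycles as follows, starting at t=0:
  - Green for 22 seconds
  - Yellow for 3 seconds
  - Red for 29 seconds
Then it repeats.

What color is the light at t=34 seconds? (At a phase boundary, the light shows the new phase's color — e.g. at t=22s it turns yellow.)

Cycle length = 22 + 3 + 29 = 54s
t = 34, phase_t = 34 mod 54 = 34
34 >= 25 → RED

Answer: red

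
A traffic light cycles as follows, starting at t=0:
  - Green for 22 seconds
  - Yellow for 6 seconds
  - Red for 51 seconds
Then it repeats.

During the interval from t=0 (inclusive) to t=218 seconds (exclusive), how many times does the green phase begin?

Cycle = 22+6+51 = 79s
green phase starts at t = k*79 + 0 for k=0,1,2,...
Need k*79+0 < 218 → k < 2.759
k ∈ {0, ..., 2} → 3 starts

Answer: 3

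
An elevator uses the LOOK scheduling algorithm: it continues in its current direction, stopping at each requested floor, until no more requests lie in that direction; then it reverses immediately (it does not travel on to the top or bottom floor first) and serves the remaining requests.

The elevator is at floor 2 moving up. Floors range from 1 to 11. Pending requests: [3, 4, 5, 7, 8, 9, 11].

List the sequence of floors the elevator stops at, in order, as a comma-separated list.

Current: 2, moving UP
Serve above first (ascending): [3, 4, 5, 7, 8, 9, 11]
Then reverse, serve below (descending): []

Answer: 3, 4, 5, 7, 8, 9, 11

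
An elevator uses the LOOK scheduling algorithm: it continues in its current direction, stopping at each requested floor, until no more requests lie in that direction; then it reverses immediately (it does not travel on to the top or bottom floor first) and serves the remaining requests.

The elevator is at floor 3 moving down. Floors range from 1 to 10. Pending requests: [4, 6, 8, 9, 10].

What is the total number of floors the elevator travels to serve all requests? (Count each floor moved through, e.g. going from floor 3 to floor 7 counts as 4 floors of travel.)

Answer: 7

Derivation:
Start at floor 3 moving down, LOOK stop order: [4, 6, 8, 9, 10]
  3 → 4: |4-3| = 1, total = 1
  4 → 6: |6-4| = 2, total = 3
  6 → 8: |8-6| = 2, total = 5
  8 → 9: |9-8| = 1, total = 6
  9 → 10: |10-9| = 1, total = 7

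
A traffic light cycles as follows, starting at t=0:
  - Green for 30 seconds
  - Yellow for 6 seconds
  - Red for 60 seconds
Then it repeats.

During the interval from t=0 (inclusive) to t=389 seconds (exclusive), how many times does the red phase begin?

Cycle = 30+6+60 = 96s
red phase starts at t = k*96 + 36 for k=0,1,2,...
Need k*96+36 < 389 → k < 3.677
k ∈ {0, ..., 3} → 4 starts

Answer: 4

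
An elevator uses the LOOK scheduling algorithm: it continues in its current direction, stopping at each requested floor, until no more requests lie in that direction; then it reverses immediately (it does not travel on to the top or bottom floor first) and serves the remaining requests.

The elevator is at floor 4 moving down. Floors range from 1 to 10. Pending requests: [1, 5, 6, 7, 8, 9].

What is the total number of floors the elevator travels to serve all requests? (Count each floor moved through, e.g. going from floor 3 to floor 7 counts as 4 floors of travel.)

Start at floor 4 moving down, LOOK stop order: [1, 5, 6, 7, 8, 9]
  4 → 1: |1-4| = 3, total = 3
  1 → 5: |5-1| = 4, total = 7
  5 → 6: |6-5| = 1, total = 8
  6 → 7: |7-6| = 1, total = 9
  7 → 8: |8-7| = 1, total = 10
  8 → 9: |9-8| = 1, total = 11

Answer: 11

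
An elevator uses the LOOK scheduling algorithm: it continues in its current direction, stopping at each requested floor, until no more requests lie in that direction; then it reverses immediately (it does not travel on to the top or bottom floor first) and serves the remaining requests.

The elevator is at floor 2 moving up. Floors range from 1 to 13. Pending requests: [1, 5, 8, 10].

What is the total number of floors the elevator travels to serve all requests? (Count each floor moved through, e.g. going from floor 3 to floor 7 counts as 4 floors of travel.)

Start at floor 2 moving up, LOOK stop order: [5, 8, 10, 1]
  2 → 5: |5-2| = 3, total = 3
  5 → 8: |8-5| = 3, total = 6
  8 → 10: |10-8| = 2, total = 8
  10 → 1: |1-10| = 9, total = 17

Answer: 17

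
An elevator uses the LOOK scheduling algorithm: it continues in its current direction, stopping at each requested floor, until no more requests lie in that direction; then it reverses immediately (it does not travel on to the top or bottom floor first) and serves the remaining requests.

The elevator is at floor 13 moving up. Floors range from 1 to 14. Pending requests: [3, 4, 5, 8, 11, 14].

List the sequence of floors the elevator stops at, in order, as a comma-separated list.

Current: 13, moving UP
Serve above first (ascending): [14]
Then reverse, serve below (descending): [11, 8, 5, 4, 3]

Answer: 14, 11, 8, 5, 4, 3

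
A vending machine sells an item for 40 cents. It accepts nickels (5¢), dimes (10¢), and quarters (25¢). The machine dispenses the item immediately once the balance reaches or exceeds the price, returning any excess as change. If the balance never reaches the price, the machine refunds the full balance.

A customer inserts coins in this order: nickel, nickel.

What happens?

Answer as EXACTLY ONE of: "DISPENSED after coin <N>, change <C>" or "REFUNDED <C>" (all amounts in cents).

Price: 40¢
Coin 1 (nickel, 5¢): balance = 5¢
Coin 2 (nickel, 5¢): balance = 10¢
All coins inserted, balance 10¢ < price 40¢ → REFUND 10¢

Answer: REFUNDED 10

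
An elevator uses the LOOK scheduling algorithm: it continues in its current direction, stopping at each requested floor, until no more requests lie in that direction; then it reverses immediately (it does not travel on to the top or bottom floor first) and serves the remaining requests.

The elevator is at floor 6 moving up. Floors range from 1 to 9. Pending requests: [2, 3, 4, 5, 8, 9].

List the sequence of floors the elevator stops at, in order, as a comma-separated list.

Current: 6, moving UP
Serve above first (ascending): [8, 9]
Then reverse, serve below (descending): [5, 4, 3, 2]

Answer: 8, 9, 5, 4, 3, 2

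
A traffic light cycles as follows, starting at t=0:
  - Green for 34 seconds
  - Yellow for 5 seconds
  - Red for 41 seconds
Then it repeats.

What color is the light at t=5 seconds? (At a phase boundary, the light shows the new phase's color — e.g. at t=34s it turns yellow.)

Answer: green

Derivation:
Cycle length = 34 + 5 + 41 = 80s
t = 5, phase_t = 5 mod 80 = 5
5 < 34 (green end) → GREEN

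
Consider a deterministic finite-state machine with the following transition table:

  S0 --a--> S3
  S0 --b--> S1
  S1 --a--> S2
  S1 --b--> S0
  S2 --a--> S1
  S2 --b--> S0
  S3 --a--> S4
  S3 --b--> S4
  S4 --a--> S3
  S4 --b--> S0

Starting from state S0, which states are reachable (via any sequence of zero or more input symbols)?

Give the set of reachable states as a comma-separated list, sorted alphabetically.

Answer: S0, S1, S2, S3, S4

Derivation:
BFS from S0:
  visit S0: S0--a-->S3 (new), S0--b-->S1 (new)
  visit S3: S3--a-->S4 (new), S3--b-->S4 (seen)
  visit S1: S1--a-->S2 (new), S1--b-->S0 (seen)
  visit S4: S4--a-->S3 (seen), S4--b-->S0 (seen)
  visit S2: S2--a-->S1 (seen), S2--b-->S0 (seen)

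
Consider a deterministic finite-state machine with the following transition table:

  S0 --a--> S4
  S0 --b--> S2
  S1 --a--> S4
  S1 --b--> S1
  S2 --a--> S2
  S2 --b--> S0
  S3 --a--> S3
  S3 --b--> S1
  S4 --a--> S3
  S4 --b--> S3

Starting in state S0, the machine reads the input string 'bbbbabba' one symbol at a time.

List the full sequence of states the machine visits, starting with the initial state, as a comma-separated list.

Answer: S0, S2, S0, S2, S0, S4, S3, S1, S4

Derivation:
Start: S0
  read 'b': S0 --b--> S2
  read 'b': S2 --b--> S0
  read 'b': S0 --b--> S2
  read 'b': S2 --b--> S0
  read 'a': S0 --a--> S4
  read 'b': S4 --b--> S3
  read 'b': S3 --b--> S1
  read 'a': S1 --a--> S4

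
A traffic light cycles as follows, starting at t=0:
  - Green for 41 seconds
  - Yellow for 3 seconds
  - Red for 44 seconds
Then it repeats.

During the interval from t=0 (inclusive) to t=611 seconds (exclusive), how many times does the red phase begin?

Answer: 7

Derivation:
Cycle = 41+3+44 = 88s
red phase starts at t = k*88 + 44 for k=0,1,2,...
Need k*88+44 < 611 → k < 6.443
k ∈ {0, ..., 6} → 7 starts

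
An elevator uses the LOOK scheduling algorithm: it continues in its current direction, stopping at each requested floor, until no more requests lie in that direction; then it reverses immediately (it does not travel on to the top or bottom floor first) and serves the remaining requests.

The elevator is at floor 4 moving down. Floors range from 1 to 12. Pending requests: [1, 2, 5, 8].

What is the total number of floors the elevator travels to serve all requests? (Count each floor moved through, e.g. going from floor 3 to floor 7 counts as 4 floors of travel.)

Start at floor 4 moving down, LOOK stop order: [2, 1, 5, 8]
  4 → 2: |2-4| = 2, total = 2
  2 → 1: |1-2| = 1, total = 3
  1 → 5: |5-1| = 4, total = 7
  5 → 8: |8-5| = 3, total = 10

Answer: 10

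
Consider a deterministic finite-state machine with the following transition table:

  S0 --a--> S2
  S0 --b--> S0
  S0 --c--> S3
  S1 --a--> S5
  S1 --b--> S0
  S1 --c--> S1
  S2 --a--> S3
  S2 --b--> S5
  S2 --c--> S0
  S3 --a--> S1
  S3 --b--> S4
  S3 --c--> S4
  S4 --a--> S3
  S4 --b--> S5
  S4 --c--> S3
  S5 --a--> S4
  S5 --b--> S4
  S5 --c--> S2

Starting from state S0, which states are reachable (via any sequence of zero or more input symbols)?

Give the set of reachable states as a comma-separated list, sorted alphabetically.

Answer: S0, S1, S2, S3, S4, S5

Derivation:
BFS from S0:
  visit S0: S0--a-->S2 (new), S0--b-->S0 (seen), S0--c-->S3 (new)
  visit S2: S2--a-->S3 (seen), S2--b-->S5 (new), S2--c-->S0 (seen)
  visit S3: S3--a-->S1 (new), S3--b-->S4 (new), S3--c-->S4 (seen)
  visit S5: S5--a-->S4 (seen), S5--b-->S4 (seen), S5--c-->S2 (seen)
  visit S1: S1--a-->S5 (seen), S1--b-->S0 (seen), S1--c-->S1 (seen)
  visit S4: S4--a-->S3 (seen), S4--b-->S5 (seen), S4--c-->S3 (seen)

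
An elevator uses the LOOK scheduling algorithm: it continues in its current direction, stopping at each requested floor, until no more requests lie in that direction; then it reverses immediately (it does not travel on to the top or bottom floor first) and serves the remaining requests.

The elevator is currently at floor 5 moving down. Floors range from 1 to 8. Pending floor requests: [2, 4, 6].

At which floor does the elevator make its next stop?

Current floor: 5, direction: down
Requests above: [6]
Requests below: [2, 4]
Moving down and requests lie below → nearest below is max([2, 4]) = 4

Answer: 4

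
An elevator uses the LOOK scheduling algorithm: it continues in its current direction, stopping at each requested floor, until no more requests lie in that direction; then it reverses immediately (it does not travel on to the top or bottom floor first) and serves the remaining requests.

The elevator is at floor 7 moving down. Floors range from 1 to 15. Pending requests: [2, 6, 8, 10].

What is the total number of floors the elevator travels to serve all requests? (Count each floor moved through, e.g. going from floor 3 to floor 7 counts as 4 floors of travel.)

Answer: 13

Derivation:
Start at floor 7 moving down, LOOK stop order: [6, 2, 8, 10]
  7 → 6: |6-7| = 1, total = 1
  6 → 2: |2-6| = 4, total = 5
  2 → 8: |8-2| = 6, total = 11
  8 → 10: |10-8| = 2, total = 13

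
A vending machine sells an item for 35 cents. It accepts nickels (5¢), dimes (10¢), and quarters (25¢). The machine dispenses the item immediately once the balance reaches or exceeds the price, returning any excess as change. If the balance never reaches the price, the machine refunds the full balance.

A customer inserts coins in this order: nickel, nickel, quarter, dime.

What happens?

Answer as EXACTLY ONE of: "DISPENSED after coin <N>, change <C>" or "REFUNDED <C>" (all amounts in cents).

Answer: DISPENSED after coin 3, change 0

Derivation:
Price: 35¢
Coin 1 (nickel, 5¢): balance = 5¢
Coin 2 (nickel, 5¢): balance = 10¢
Coin 3 (quarter, 25¢): balance = 35¢
  → balance >= price → DISPENSE, change = 35 - 35 = 0¢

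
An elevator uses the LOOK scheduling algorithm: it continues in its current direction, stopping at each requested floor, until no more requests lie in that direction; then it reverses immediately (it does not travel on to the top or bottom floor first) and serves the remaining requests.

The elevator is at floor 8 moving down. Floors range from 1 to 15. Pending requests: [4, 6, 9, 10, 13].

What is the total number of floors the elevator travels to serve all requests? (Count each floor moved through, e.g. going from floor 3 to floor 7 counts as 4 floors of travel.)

Answer: 13

Derivation:
Start at floor 8 moving down, LOOK stop order: [6, 4, 9, 10, 13]
  8 → 6: |6-8| = 2, total = 2
  6 → 4: |4-6| = 2, total = 4
  4 → 9: |9-4| = 5, total = 9
  9 → 10: |10-9| = 1, total = 10
  10 → 13: |13-10| = 3, total = 13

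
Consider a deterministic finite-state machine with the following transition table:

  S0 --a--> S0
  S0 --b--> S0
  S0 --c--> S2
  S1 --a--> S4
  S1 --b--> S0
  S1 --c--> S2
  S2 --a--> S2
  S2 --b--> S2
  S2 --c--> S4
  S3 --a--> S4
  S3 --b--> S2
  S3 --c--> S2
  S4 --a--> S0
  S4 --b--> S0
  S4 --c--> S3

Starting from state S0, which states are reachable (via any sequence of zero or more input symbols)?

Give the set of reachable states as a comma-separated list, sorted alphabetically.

Answer: S0, S2, S3, S4

Derivation:
BFS from S0:
  visit S0: S0--a-->S0 (seen), S0--b-->S0 (seen), S0--c-->S2 (new)
  visit S2: S2--a-->S2 (seen), S2--b-->S2 (seen), S2--c-->S4 (new)
  visit S4: S4--a-->S0 (seen), S4--b-->S0 (seen), S4--c-->S3 (new)
  visit S3: S3--a-->S4 (seen), S3--b-->S2 (seen), S3--c-->S2 (seen)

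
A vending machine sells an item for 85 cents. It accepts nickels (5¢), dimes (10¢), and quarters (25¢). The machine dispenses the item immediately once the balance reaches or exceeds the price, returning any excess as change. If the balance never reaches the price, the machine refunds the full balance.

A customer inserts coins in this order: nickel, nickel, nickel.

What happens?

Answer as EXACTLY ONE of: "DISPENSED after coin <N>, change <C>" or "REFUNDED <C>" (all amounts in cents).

Price: 85¢
Coin 1 (nickel, 5¢): balance = 5¢
Coin 2 (nickel, 5¢): balance = 10¢
Coin 3 (nickel, 5¢): balance = 15¢
All coins inserted, balance 15¢ < price 85¢ → REFUND 15¢

Answer: REFUNDED 15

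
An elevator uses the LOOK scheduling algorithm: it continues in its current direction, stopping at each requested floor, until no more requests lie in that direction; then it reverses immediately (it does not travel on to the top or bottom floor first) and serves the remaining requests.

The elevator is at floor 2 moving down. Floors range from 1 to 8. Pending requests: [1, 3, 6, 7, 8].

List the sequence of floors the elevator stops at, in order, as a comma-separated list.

Current: 2, moving DOWN
Serve below first (descending): [1]
Then reverse, serve above (ascending): [3, 6, 7, 8]

Answer: 1, 3, 6, 7, 8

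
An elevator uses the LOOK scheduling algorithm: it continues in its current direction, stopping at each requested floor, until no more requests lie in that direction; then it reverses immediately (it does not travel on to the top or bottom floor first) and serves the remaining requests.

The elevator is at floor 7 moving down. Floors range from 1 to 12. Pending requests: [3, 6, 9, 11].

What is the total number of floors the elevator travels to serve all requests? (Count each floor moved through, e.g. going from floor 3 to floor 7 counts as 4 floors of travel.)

Start at floor 7 moving down, LOOK stop order: [6, 3, 9, 11]
  7 → 6: |6-7| = 1, total = 1
  6 → 3: |3-6| = 3, total = 4
  3 → 9: |9-3| = 6, total = 10
  9 → 11: |11-9| = 2, total = 12

Answer: 12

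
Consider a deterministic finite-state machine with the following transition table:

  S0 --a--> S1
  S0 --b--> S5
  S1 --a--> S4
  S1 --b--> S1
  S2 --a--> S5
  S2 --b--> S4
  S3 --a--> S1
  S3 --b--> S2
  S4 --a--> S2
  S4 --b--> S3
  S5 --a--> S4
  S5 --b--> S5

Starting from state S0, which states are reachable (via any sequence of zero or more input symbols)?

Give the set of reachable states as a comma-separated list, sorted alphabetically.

BFS from S0:
  visit S0: S0--a-->S1 (new), S0--b-->S5 (new)
  visit S1: S1--a-->S4 (new), S1--b-->S1 (seen)
  visit S5: S5--a-->S4 (seen), S5--b-->S5 (seen)
  visit S4: S4--a-->S2 (new), S4--b-->S3 (new)
  visit S2: S2--a-->S5 (seen), S2--b-->S4 (seen)
  visit S3: S3--a-->S1 (seen), S3--b-->S2 (seen)

Answer: S0, S1, S2, S3, S4, S5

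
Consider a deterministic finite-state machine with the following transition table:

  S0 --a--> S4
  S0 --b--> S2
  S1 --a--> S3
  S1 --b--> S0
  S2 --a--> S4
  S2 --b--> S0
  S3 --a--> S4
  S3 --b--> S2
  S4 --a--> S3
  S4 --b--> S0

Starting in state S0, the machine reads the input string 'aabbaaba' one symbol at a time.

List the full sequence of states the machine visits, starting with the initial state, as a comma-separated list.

Answer: S0, S4, S3, S2, S0, S4, S3, S2, S4

Derivation:
Start: S0
  read 'a': S0 --a--> S4
  read 'a': S4 --a--> S3
  read 'b': S3 --b--> S2
  read 'b': S2 --b--> S0
  read 'a': S0 --a--> S4
  read 'a': S4 --a--> S3
  read 'b': S3 --b--> S2
  read 'a': S2 --a--> S4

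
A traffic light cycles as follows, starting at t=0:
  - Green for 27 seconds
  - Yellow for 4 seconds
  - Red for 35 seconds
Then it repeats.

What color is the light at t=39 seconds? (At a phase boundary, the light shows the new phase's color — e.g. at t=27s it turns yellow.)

Cycle length = 27 + 4 + 35 = 66s
t = 39, phase_t = 39 mod 66 = 39
39 >= 31 → RED

Answer: red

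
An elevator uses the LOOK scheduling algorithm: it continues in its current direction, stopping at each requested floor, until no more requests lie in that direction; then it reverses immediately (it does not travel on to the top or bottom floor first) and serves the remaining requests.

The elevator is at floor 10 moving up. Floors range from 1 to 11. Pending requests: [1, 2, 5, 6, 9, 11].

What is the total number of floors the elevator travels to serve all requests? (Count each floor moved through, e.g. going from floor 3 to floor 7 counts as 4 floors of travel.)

Answer: 11

Derivation:
Start at floor 10 moving up, LOOK stop order: [11, 9, 6, 5, 2, 1]
  10 → 11: |11-10| = 1, total = 1
  11 → 9: |9-11| = 2, total = 3
  9 → 6: |6-9| = 3, total = 6
  6 → 5: |5-6| = 1, total = 7
  5 → 2: |2-5| = 3, total = 10
  2 → 1: |1-2| = 1, total = 11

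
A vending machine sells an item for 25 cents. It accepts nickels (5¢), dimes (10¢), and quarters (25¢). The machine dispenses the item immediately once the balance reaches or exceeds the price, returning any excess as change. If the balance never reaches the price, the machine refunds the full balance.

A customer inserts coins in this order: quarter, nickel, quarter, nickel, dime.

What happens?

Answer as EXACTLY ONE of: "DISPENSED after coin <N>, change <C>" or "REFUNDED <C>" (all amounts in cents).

Price: 25¢
Coin 1 (quarter, 25¢): balance = 25¢
  → balance >= price → DISPENSE, change = 25 - 25 = 0¢

Answer: DISPENSED after coin 1, change 0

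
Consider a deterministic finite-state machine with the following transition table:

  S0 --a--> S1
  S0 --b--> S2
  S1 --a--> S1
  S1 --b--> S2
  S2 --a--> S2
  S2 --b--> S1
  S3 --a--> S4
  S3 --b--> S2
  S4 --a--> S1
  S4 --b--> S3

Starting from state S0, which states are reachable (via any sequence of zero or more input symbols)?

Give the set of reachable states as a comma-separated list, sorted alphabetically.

BFS from S0:
  visit S0: S0--a-->S1 (new), S0--b-->S2 (new)
  visit S1: S1--a-->S1 (seen), S1--b-->S2 (seen)
  visit S2: S2--a-->S2 (seen), S2--b-->S1 (seen)

Answer: S0, S1, S2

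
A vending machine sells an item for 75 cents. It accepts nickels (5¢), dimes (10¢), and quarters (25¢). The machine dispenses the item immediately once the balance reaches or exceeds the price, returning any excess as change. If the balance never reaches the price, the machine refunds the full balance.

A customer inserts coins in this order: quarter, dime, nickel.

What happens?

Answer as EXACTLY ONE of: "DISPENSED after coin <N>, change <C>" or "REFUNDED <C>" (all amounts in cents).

Answer: REFUNDED 40

Derivation:
Price: 75¢
Coin 1 (quarter, 25¢): balance = 25¢
Coin 2 (dime, 10¢): balance = 35¢
Coin 3 (nickel, 5¢): balance = 40¢
All coins inserted, balance 40¢ < price 75¢ → REFUND 40¢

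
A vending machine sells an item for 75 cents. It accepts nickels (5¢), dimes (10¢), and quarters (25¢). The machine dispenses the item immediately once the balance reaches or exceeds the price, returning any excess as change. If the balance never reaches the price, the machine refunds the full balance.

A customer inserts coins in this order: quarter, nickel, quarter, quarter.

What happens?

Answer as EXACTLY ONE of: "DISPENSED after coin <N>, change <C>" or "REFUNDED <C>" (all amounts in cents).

Price: 75¢
Coin 1 (quarter, 25¢): balance = 25¢
Coin 2 (nickel, 5¢): balance = 30¢
Coin 3 (quarter, 25¢): balance = 55¢
Coin 4 (quarter, 25¢): balance = 80¢
  → balance >= price → DISPENSE, change = 80 - 75 = 5¢

Answer: DISPENSED after coin 4, change 5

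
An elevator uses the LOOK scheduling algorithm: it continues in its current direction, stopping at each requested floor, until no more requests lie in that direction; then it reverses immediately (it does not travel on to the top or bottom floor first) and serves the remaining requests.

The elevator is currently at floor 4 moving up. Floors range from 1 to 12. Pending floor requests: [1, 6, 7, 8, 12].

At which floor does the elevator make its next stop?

Answer: 6

Derivation:
Current floor: 4, direction: up
Requests above: [6, 7, 8, 12]
Requests below: [1]
Moving up and requests lie above → nearest above is min([6, 7, 8, 12]) = 6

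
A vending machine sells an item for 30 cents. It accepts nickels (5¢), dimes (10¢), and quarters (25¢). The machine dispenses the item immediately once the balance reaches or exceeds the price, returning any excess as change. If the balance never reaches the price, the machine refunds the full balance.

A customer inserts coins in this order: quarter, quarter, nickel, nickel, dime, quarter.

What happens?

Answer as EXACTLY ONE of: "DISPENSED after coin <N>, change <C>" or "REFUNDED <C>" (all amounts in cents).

Price: 30¢
Coin 1 (quarter, 25¢): balance = 25¢
Coin 2 (quarter, 25¢): balance = 50¢
  → balance >= price → DISPENSE, change = 50 - 30 = 20¢

Answer: DISPENSED after coin 2, change 20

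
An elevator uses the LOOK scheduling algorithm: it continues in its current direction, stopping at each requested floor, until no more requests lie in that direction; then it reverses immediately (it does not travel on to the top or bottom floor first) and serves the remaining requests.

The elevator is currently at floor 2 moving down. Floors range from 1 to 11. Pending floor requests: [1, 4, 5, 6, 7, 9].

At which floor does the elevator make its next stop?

Answer: 1

Derivation:
Current floor: 2, direction: down
Requests above: [4, 5, 6, 7, 9]
Requests below: [1]
Moving down and requests lie below → nearest below is max([1]) = 1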